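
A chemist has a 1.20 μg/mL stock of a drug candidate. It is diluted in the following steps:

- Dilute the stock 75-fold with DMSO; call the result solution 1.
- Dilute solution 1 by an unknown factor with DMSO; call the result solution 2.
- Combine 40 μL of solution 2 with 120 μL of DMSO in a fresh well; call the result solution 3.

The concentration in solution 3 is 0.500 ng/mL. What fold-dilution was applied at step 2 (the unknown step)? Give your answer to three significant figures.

Step 1: 75-fold → factor 75
Step 2: unknown factor x
Step 3: 40 μL + 120 μL = 160 μL total → factor 160/40 = 4
Product of known-step factors = 300
Overall factor = 1.20 μg/mL / (0.500 ng/mL) = 2400
x = 2400 / 300 = 8.00

8.00-fold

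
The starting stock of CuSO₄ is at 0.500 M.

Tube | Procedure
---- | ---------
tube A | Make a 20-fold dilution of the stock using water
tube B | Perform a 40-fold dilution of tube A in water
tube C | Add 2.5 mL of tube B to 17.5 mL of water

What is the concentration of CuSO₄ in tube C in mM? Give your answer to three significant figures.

0.0781 mM

Step 1: 20-fold → factor 20
Step 2: 40-fold → factor 40
Step 3: 2.5 mL + 17.5 mL = 20 mL total → factor 20/2.5 = 8
Overall dilution factor = 20 × 40 × 8 = 6400
Final = 0.500 M / 6400 = 7.813 × 10^-5 M = 0.0781 mM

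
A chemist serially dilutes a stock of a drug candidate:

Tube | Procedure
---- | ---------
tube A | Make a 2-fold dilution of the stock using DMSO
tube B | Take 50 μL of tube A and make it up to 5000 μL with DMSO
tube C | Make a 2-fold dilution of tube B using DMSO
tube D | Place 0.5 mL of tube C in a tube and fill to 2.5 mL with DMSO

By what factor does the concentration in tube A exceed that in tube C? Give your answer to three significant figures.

200

Step 1: 2-fold → factor 2
Step 2: 50 μL brought to 5000 μL → factor 5000/50 = 100
Step 3: 2-fold → factor 2
Dilution factor to tube A = 2; to tube C = 400
[tube A]/[tube C] = (factor to tube C)/(factor to tube A) = 400/2 = 200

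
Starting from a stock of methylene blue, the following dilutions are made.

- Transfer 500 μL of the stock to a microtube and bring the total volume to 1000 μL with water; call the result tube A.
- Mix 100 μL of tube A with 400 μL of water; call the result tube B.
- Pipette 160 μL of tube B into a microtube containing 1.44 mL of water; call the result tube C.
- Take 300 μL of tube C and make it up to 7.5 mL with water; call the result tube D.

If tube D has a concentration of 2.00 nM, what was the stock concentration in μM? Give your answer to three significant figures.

Step 1: 500 μL brought to 1000 μL → factor 1000/500 = 2
Step 2: 100 μL + 400 μL = 500 μL total → factor 500/100 = 5
Step 3: 160 μL + 1.44 mL = 1600 μL total → factor 1600/160 = 10
Step 4: 300 μL brought to 7.5 mL → factor 7500/300 = 25
Overall dilution factor = 2 × 5 × 10 × 25 = 2500
Stock = 2.00 nM × 2500 = 5000 nM = 5.00 μM

5.00 μM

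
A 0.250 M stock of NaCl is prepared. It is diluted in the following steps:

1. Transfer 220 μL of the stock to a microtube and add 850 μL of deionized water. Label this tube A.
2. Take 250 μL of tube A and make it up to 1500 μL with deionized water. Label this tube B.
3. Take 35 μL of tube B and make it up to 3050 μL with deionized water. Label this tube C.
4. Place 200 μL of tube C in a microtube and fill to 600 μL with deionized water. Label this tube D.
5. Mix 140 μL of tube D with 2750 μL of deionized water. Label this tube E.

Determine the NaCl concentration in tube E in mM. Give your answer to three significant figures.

0.00159 mM

Step 1: 220 μL + 850 μL = 1070 μL total → factor 1070/220 = 4.8636
Step 2: 250 μL brought to 1500 μL → factor 1500/250 = 6
Step 3: 35 μL brought to 3050 μL → factor 3050/35 = 87.143
Step 4: 200 μL brought to 600 μL → factor 600/200 = 3
Step 5: 140 μL + 2750 μL = 2890 μL total → factor 2890/140 = 20.643
Overall dilution factor = 4.8636 × 6 × 87.143 × 3 × 20.643 = 1.5748 × 10^5
Final = 0.250 M / 1.5748 × 10^5 = 1.587 × 10^-6 M = 0.00159 mM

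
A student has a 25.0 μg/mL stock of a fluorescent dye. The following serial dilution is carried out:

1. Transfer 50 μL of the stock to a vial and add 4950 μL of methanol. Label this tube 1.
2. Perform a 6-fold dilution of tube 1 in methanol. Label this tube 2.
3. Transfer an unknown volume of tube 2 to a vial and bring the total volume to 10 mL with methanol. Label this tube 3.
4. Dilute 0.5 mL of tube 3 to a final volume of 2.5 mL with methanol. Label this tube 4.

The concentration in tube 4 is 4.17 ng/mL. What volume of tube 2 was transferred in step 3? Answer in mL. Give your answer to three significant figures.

5.00 mL

Step 1: 50 μL + 4950 μL = 5000 μL total → factor 5000/50 = 100
Step 2: 6-fold → factor 6
Step 3: v brought to 10 mL → factor = 10 mL/v
Step 4: 0.5 mL brought to 2.5 mL → factor 2.5/0.5 = 5
Product of known-step factors = 3000
Overall factor = 25.0 μg/mL / (4.17 ng/mL) = 5995.2
Step-3 factor = 5995.2 / 3000 = 1.9984
v = 10 mL / 1.9984 = 5.00 mL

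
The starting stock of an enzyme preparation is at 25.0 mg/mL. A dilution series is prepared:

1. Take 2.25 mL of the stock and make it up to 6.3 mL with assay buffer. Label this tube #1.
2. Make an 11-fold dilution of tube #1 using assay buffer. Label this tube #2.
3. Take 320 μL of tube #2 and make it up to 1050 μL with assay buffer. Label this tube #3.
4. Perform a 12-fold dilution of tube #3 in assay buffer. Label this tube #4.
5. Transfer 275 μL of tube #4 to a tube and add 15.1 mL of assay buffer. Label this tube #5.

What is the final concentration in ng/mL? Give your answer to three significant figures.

Step 1: 2.25 mL brought to 6.3 mL → factor 6.3/2.25 = 2.8
Step 2: 11-fold → factor 11
Step 3: 320 μL brought to 1050 μL → factor 1050/320 = 3.2812
Step 4: 12-fold → factor 12
Step 5: 275 μL + 15.1 mL = 15375 μL total → factor 15375/275 = 55.909
Overall dilution factor = 2.8 × 11 × 3.2812 × 12 × 55.909 = 67804
Final = 25.0 mg/mL / 67804 = 0.0003687 mg/mL = 369 ng/mL

369 ng/mL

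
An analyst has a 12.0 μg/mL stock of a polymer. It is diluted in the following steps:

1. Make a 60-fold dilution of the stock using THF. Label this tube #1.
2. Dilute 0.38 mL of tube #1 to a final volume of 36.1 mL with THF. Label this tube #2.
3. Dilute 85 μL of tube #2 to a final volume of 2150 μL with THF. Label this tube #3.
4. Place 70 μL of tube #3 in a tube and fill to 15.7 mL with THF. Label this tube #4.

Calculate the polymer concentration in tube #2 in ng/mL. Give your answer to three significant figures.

Step 1: 60-fold → factor 60
Step 2: 0.38 mL brought to 36.1 mL → factor 36.1/0.38 = 95
Dilution factor through tube #2 = 60 × 95 = 5700
[tube #2] = 12.0 μg/mL / 5700 = 0.002105 μg/mL = 2.11 ng/mL

2.11 ng/mL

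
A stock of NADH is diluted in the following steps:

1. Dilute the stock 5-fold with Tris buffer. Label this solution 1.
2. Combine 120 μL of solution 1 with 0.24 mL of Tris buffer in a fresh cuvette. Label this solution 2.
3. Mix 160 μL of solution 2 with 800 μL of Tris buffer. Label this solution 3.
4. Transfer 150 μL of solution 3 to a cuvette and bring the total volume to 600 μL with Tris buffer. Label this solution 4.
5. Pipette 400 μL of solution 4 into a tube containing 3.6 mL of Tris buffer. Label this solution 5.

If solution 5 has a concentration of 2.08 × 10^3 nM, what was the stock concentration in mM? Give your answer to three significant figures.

Step 1: 5-fold → factor 5
Step 2: 120 μL + 0.24 mL = 360 μL total → factor 360/120 = 3
Step 3: 160 μL + 800 μL = 960 μL total → factor 960/160 = 6
Step 4: 150 μL brought to 600 μL → factor 600/150 = 4
Step 5: 400 μL + 3.6 mL = 4000 μL total → factor 4000/400 = 10
Overall dilution factor = 5 × 3 × 6 × 4 × 10 = 3600
Stock = 2.08 × 10^3 nM × 3600 = 7.488 × 10^6 nM = 7.49 mM

7.49 mM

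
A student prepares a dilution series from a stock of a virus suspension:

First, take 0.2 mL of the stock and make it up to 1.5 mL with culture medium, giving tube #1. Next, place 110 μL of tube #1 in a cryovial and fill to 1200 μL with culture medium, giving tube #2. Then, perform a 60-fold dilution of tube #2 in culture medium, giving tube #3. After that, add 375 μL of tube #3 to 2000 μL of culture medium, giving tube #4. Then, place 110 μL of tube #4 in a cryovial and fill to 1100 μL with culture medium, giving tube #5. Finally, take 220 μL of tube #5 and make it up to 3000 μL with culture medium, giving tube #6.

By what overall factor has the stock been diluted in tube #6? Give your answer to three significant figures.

4.24 × 10^6

Step 1: 0.2 mL brought to 1.5 mL → factor 1.5/0.2 = 7.5
Step 2: 110 μL brought to 1200 μL → factor 1200/110 = 10.909
Step 3: 60-fold → factor 60
Step 4: 375 μL + 2000 μL = 2375 μL total → factor 2375/375 = 6.3333
Step 5: 110 μL brought to 1100 μL → factor 1100/110 = 10
Step 6: 220 μL brought to 3000 μL → factor 3000/220 = 13.636
Overall dilution factor = 7.5 × 10.909 × 60 × 6.3333 × 10 × 13.636 = 4.2397 × 10^6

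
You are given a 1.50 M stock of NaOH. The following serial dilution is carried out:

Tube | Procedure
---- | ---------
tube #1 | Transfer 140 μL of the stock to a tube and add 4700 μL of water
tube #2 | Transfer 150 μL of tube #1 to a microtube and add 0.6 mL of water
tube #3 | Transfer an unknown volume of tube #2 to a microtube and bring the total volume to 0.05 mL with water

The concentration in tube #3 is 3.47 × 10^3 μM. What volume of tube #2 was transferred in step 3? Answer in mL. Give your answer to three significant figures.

0.0200 mL

Step 1: 140 μL + 4700 μL = 4840 μL total → factor 4840/140 = 34.571
Step 2: 150 μL + 0.6 mL = 750 μL total → factor 750/150 = 5
Step 3: v brought to 0.05 mL → factor = 0.05 mL/v
Product of known-step factors = 172.86
Overall factor = 1.50 M / (3.47 × 10^3 μM) = 432.28
Step-3 factor = 432.28 / 172.86 = 2.5008
v = 0.05 mL / 2.5008 = 0.0200 mL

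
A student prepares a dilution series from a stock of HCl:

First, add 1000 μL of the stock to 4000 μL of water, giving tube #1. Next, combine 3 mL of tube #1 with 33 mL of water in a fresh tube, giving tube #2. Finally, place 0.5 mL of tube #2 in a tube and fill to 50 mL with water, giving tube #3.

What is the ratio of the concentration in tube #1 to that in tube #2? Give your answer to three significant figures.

Step 1: 1000 μL + 4000 μL = 5000 μL total → factor 5000/1000 = 5
Step 2: 3 mL + 33 mL = 36 mL total → factor 36/3 = 12
Dilution factor to tube #1 = 5; to tube #2 = 60
[tube #1]/[tube #2] = (factor to tube #2)/(factor to tube #1) = 60/5 = 12.0

12.0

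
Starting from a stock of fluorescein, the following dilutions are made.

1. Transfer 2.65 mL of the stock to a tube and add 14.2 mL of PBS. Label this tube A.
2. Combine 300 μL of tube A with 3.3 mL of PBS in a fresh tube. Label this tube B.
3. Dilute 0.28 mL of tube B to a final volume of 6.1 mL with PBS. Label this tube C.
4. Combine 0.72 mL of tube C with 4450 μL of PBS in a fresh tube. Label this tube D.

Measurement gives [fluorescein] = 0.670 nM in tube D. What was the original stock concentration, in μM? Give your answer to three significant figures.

Step 1: 2.65 mL + 14.2 mL = 16.85 mL total → factor 16.85/2.65 = 6.3585
Step 2: 300 μL + 3.3 mL = 3600 μL total → factor 3600/300 = 12
Step 3: 0.28 mL brought to 6.1 mL → factor 6.1/0.28 = 21.786
Step 4: 0.72 mL + 4450 μL = 5.17 mL total → factor 5.17/0.72 = 7.1806
Overall dilution factor = 6.3585 × 12 × 21.786 × 7.1806 = 11936
Stock = 0.670 nM × 11936 = 7997 nM = 8.00 μM

8.00 μM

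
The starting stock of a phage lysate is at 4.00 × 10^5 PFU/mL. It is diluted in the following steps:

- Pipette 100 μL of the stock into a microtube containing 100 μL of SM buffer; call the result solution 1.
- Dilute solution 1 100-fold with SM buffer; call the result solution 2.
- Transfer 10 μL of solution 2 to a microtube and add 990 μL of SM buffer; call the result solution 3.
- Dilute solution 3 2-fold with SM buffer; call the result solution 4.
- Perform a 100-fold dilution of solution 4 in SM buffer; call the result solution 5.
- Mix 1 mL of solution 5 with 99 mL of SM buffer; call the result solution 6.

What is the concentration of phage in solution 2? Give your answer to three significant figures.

2.00 × 10^3 PFU/mL

Step 1: 100 μL + 100 μL = 200 μL total → factor 200/100 = 2
Step 2: 100-fold → factor 100
Dilution factor through solution 2 = 2 × 100 = 200
[solution 2] = 4.00 × 10^5 PFU/mL / 200 = 2.00 × 10^3 PFU/mL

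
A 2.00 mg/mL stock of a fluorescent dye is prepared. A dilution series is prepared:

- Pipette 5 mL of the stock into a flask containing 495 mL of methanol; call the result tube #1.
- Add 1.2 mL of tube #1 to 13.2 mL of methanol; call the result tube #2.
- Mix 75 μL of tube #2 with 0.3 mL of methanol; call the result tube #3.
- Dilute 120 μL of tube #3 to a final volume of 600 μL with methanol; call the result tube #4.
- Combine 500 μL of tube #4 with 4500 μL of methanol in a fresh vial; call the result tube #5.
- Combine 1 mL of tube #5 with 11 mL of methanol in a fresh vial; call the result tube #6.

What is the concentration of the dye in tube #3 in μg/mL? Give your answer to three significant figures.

Step 1: 5 mL + 495 mL = 500 mL total → factor 500/5 = 100
Step 2: 1.2 mL + 13.2 mL = 14.4 mL total → factor 14.4/1.2 = 12
Step 3: 75 μL + 0.3 mL = 375 μL total → factor 375/75 = 5
Dilution factor through tube #3 = 100 × 12 × 5 = 6000
[tube #3] = 2.00 mg/mL / 6000 = 0.0003333 mg/mL = 0.333 μg/mL

0.333 μg/mL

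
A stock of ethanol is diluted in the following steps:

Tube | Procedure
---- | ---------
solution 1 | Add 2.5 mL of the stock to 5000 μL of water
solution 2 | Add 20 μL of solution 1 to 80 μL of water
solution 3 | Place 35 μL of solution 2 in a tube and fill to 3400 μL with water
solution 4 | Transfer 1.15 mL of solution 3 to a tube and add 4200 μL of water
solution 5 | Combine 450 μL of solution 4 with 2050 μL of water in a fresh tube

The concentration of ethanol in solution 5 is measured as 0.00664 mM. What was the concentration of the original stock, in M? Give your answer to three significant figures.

Step 1: 2.5 mL + 5000 μL = 7.5 mL total → factor 7.5/2.5 = 3
Step 2: 20 μL + 80 μL = 100 μL total → factor 100/20 = 5
Step 3: 35 μL brought to 3400 μL → factor 3400/35 = 97.143
Step 4: 1.15 mL + 4200 μL = 5.35 mL total → factor 5.35/1.15 = 4.6522
Step 5: 450 μL + 2050 μL = 2500 μL total → factor 2500/450 = 5.5556
Overall dilution factor = 3 × 5 × 97.143 × 4.6522 × 5.5556 = 37660
Stock = 0.00664 mM × 37660 = 250.1 mM = 0.250 M

0.250 M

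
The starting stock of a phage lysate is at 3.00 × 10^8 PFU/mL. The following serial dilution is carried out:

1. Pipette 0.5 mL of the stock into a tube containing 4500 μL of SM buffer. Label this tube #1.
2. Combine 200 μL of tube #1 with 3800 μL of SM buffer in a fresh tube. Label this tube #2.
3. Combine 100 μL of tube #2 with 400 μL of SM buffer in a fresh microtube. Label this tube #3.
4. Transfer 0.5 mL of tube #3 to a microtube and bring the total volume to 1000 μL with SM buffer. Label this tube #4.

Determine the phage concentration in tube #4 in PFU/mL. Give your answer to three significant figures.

Step 1: 0.5 mL + 4500 μL = 5 mL total → factor 5/0.5 = 10
Step 2: 200 μL + 3800 μL = 4000 μL total → factor 4000/200 = 20
Step 3: 100 μL + 400 μL = 500 μL total → factor 500/100 = 5
Step 4: 0.5 mL brought to 1000 μL → factor 1/0.5 = 2
Overall dilution factor = 10 × 20 × 5 × 2 = 2000
Final = 3.00 × 10^8 PFU/mL / 2000 = 1.50 × 10^5 PFU/mL

1.50 × 10^5 PFU/mL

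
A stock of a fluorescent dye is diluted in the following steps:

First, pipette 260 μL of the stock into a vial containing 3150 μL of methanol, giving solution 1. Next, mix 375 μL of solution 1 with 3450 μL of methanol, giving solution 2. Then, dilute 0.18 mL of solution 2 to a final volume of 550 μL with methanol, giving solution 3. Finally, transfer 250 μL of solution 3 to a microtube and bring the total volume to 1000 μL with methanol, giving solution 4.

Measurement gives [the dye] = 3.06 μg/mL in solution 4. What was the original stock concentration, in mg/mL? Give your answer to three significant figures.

Step 1: 260 μL + 3150 μL = 3410 μL total → factor 3410/260 = 13.115
Step 2: 375 μL + 3450 μL = 3825 μL total → factor 3825/375 = 10.2
Step 3: 0.18 mL brought to 550 μL → factor 0.55/0.18 = 3.0556
Step 4: 250 μL brought to 1000 μL → factor 1000/250 = 4
Overall dilution factor = 13.115 × 10.2 × 3.0556 × 4 = 1635.1
Stock = 3.06 μg/mL × 1635.1 = 5003 μg/mL = 5.00 mg/mL

5.00 mg/mL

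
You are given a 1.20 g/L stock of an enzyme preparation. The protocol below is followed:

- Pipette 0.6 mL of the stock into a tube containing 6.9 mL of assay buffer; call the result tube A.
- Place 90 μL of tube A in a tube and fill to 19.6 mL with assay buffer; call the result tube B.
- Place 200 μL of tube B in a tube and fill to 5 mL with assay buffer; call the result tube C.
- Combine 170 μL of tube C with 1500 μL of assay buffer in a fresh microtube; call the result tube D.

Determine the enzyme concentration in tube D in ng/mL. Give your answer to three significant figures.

1.79 ng/mL

Step 1: 0.6 mL + 6.9 mL = 7.5 mL total → factor 7.5/0.6 = 12.5
Step 2: 90 μL brought to 19.6 mL → factor 19600/90 = 217.78
Step 3: 200 μL brought to 5 mL → factor 5000/200 = 25
Step 4: 170 μL + 1500 μL = 1670 μL total → factor 1670/170 = 9.8235
Overall dilution factor = 12.5 × 217.78 × 25 × 9.8235 = 6.6855 × 10^5
Final = 1.20 g/L / 6.6855 × 10^5 = 1.795 × 10^-6 g/L = 1.79 ng/mL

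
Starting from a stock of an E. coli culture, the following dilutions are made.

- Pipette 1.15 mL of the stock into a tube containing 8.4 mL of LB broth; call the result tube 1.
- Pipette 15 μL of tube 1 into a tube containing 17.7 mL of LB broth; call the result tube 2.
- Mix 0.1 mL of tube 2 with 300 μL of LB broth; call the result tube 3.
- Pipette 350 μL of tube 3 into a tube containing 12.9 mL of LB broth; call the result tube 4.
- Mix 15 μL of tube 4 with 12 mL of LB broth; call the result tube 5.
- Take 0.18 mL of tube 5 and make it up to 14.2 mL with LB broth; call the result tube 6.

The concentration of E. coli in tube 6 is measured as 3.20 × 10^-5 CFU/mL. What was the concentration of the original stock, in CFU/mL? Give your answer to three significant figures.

Step 1: 1.15 mL + 8.4 mL = 9.55 mL total → factor 9.55/1.15 = 8.3043
Step 2: 15 μL + 17.7 mL = 17715 μL total → factor 17715/15 = 1181
Step 3: 0.1 mL + 300 μL = 0.4 mL total → factor 0.4/0.1 = 4
Step 4: 350 μL + 12.9 mL = 13250 μL total → factor 13250/350 = 37.857
Step 5: 15 μL + 12 mL = 12015 μL total → factor 12015/15 = 801
Step 6: 0.18 mL brought to 14.2 mL → factor 14.2/0.18 = 78.889
Overall dilution factor = 8.3043 × 1181 × 4 × 37.857 × 801 × 78.889 = 9.3845 × 10^10
Stock = 3.20 × 10^-5 CFU/mL × 9.3845 × 10^10 = 3.00 × 10^6 CFU/mL

3.00 × 10^6 CFU/mL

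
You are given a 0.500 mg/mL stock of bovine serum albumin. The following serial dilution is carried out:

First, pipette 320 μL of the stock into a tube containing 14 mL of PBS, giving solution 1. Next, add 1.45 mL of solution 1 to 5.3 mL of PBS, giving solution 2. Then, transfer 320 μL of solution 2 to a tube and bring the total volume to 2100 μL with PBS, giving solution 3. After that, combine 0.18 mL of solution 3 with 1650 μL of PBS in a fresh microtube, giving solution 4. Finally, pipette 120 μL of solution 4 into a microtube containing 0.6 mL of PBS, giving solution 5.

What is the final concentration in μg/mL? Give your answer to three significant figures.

0.00600 μg/mL

Step 1: 320 μL + 14 mL = 14320 μL total → factor 14320/320 = 44.75
Step 2: 1.45 mL + 5.3 mL = 6.75 mL total → factor 6.75/1.45 = 4.6552
Step 3: 320 μL brought to 2100 μL → factor 2100/320 = 6.5625
Step 4: 0.18 mL + 1650 μL = 1.83 mL total → factor 1.83/0.18 = 10.167
Step 5: 120 μL + 0.6 mL = 720 μL total → factor 720/120 = 6
Overall dilution factor = 44.75 × 4.6552 × 6.5625 × 10.167 × 6 = 83393
Final = 0.500 mg/mL / 83393 = 5.996 × 10^-6 mg/mL = 0.00600 μg/mL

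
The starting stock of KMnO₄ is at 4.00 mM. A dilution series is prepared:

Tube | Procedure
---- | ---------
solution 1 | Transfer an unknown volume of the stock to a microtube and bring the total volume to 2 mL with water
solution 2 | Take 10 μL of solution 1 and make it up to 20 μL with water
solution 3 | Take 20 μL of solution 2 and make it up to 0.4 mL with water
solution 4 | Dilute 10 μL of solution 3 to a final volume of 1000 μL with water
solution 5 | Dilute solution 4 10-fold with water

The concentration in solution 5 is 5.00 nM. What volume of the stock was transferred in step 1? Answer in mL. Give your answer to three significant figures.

Step 1: v brought to 2 mL → factor = 2 mL/v
Step 2: 10 μL brought to 20 μL → factor 20/10 = 2
Step 3: 20 μL brought to 0.4 mL → factor 400/20 = 20
Step 4: 10 μL brought to 1000 μL → factor 1000/10 = 100
Step 5: 10-fold → factor 10
Product of known-step factors = 40000
Overall factor = 4.00 mM / (5.00 nM) = 8 × 10^5
Step-1 factor = 8 × 10^5 / 40000 = 20
v = 2 mL / 20 = 0.100 mL

0.100 mL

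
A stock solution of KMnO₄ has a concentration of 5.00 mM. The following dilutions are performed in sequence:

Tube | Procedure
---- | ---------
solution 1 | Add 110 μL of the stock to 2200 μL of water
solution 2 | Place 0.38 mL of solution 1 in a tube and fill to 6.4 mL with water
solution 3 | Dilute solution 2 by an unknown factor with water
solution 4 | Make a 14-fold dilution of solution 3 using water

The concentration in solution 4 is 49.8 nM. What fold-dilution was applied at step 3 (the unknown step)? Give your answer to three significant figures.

Step 1: 110 μL + 2200 μL = 2310 μL total → factor 2310/110 = 21
Step 2: 0.38 mL brought to 6.4 mL → factor 6.4/0.38 = 16.842
Step 3: unknown factor x
Step 4: 14-fold → factor 14
Product of known-step factors = 4951.6
Overall factor = 5.00 mM / (49.8 nM) = 1.004 × 10^5
x = 1.004 × 10^5 / 4951.6 = 20.3

20.3-fold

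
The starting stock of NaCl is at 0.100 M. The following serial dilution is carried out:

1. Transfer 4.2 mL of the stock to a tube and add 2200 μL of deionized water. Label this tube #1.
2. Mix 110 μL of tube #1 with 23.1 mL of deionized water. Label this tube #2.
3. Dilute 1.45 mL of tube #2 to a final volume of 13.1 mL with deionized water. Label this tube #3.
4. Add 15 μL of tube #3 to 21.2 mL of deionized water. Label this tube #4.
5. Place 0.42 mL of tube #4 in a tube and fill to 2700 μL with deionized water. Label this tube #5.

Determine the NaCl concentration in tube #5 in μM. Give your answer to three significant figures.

Step 1: 4.2 mL + 2200 μL = 6.4 mL total → factor 6.4/4.2 = 1.5238
Step 2: 110 μL + 23.1 mL = 23210 μL total → factor 23210/110 = 211
Step 3: 1.45 mL brought to 13.1 mL → factor 13.1/1.45 = 9.0345
Step 4: 15 μL + 21.2 mL = 21215 μL total → factor 21215/15 = 1414.3
Step 5: 0.42 mL brought to 2700 μL → factor 2.7/0.42 = 6.4286
Overall dilution factor = 1.5238 × 211 × 9.0345 × 1414.3 × 6.4286 = 2.6411 × 10^7
Final = 0.100 M / 2.6411 × 10^7 = 3.786 × 10^-9 M = 0.00379 μM

0.00379 μM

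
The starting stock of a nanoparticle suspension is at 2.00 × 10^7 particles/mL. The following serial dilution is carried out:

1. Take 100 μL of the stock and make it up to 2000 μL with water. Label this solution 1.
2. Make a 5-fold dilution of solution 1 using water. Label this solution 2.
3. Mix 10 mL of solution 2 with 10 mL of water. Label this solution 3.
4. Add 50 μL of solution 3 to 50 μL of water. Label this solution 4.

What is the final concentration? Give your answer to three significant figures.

5.00 × 10^4 particles/mL

Step 1: 100 μL brought to 2000 μL → factor 2000/100 = 20
Step 2: 5-fold → factor 5
Step 3: 10 mL + 10 mL = 20 mL total → factor 20/10 = 2
Step 4: 50 μL + 50 μL = 100 μL total → factor 100/50 = 2
Overall dilution factor = 20 × 5 × 2 × 2 = 400
Final = 2.00 × 10^7 particles/mL / 400 = 5.00 × 10^4 particles/mL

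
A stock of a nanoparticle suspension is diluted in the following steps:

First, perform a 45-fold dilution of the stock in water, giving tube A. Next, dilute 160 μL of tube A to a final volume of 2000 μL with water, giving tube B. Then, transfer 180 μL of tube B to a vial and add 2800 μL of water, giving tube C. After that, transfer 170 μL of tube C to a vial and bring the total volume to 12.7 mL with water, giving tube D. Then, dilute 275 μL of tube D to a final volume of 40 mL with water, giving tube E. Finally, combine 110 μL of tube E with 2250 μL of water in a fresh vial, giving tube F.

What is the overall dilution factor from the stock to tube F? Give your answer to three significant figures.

2.17 × 10^9

Step 1: 45-fold → factor 45
Step 2: 160 μL brought to 2000 μL → factor 2000/160 = 12.5
Step 3: 180 μL + 2800 μL = 2980 μL total → factor 2980/180 = 16.556
Step 4: 170 μL brought to 12.7 mL → factor 12700/170 = 74.706
Step 5: 275 μL brought to 40 mL → factor 40000/275 = 145.45
Step 6: 110 μL + 2250 μL = 2360 μL total → factor 2360/110 = 21.455
Overall dilution factor = 45 × 12.5 × 16.556 × 74.706 × 145.45 × 21.455 = 2.171 × 10^9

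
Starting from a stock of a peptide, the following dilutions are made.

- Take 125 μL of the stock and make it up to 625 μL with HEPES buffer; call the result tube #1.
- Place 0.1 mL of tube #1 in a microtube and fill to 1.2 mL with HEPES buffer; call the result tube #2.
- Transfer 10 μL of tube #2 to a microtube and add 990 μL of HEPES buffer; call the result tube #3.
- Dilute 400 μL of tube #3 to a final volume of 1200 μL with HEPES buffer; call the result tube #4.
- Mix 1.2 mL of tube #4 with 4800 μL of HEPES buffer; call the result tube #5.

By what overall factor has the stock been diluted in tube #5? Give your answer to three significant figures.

9.00 × 10^4

Step 1: 125 μL brought to 625 μL → factor 625/125 = 5
Step 2: 0.1 mL brought to 1.2 mL → factor 1.2/0.1 = 12
Step 3: 10 μL + 990 μL = 1000 μL total → factor 1000/10 = 100
Step 4: 400 μL brought to 1200 μL → factor 1200/400 = 3
Step 5: 1.2 mL + 4800 μL = 6 mL total → factor 6/1.2 = 5
Overall dilution factor = 5 × 12 × 100 × 3 × 5 = 90000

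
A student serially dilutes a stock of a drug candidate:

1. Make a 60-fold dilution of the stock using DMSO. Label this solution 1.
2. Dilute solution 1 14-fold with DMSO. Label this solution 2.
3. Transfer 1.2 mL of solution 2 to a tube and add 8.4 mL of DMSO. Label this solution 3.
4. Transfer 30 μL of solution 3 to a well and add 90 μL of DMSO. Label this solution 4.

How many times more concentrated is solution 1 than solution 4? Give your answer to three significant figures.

448

Step 1: 60-fold → factor 60
Step 2: 14-fold → factor 14
Step 3: 1.2 mL + 8.4 mL = 9.6 mL total → factor 9.6/1.2 = 8
Step 4: 30 μL + 90 μL = 120 μL total → factor 120/30 = 4
Dilution factor to solution 1 = 60; to solution 4 = 26880
[solution 1]/[solution 4] = (factor to solution 4)/(factor to solution 1) = 26880/60 = 448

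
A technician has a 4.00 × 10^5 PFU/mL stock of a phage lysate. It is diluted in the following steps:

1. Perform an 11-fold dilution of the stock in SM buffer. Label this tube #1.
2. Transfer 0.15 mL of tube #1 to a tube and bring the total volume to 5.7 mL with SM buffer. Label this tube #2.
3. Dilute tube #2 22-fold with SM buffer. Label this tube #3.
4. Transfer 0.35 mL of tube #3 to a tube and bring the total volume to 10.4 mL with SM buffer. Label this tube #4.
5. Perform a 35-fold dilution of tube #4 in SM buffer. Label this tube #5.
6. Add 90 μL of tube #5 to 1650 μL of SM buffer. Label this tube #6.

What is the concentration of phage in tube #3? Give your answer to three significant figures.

43.5 PFU/mL

Step 1: 11-fold → factor 11
Step 2: 0.15 mL brought to 5.7 mL → factor 5.7/0.15 = 38
Step 3: 22-fold → factor 22
Dilution factor through tube #3 = 11 × 38 × 22 = 9196
[tube #3] = 4.00 × 10^5 PFU/mL / 9196 = 43.5 PFU/mL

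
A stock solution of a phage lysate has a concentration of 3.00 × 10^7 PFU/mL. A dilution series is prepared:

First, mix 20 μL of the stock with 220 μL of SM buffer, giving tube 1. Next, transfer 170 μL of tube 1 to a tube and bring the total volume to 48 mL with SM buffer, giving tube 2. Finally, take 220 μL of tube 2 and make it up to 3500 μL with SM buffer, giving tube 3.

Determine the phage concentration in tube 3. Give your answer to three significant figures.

557 PFU/mL

Step 1: 20 μL + 220 μL = 240 μL total → factor 240/20 = 12
Step 2: 170 μL brought to 48 mL → factor 48000/170 = 282.35
Step 3: 220 μL brought to 3500 μL → factor 3500/220 = 15.909
Overall dilution factor = 12 × 282.35 × 15.909 = 53904
Final = 3.00 × 10^7 PFU/mL / 53904 = 557 PFU/mL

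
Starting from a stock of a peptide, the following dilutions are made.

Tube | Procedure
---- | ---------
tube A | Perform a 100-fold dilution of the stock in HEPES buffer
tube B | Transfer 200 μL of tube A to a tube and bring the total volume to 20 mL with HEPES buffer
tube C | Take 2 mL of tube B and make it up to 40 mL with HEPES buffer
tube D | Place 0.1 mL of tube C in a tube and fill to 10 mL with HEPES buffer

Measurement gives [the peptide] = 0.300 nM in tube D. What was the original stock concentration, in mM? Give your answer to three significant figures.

Step 1: 100-fold → factor 100
Step 2: 200 μL brought to 20 mL → factor 20000/200 = 100
Step 3: 2 mL brought to 40 mL → factor 40/2 = 20
Step 4: 0.1 mL brought to 10 mL → factor 10/0.1 = 100
Overall dilution factor = 100 × 100 × 20 × 100 = 2 × 10^7
Stock = 0.300 nM × 2 × 10^7 = 6.000 × 10^6 nM = 6.00 mM

6.00 mM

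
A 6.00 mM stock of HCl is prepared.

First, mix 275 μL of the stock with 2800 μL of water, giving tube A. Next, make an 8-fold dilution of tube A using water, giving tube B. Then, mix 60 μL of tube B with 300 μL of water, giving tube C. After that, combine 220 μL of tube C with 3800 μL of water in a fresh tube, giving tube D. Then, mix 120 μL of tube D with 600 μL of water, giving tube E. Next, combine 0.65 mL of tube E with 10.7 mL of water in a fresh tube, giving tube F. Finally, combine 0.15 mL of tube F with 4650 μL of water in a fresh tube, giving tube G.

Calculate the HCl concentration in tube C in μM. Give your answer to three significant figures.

Step 1: 275 μL + 2800 μL = 3075 μL total → factor 3075/275 = 11.182
Step 2: 8-fold → factor 8
Step 3: 60 μL + 300 μL = 360 μL total → factor 360/60 = 6
Dilution factor through tube C = 11.182 × 8 × 6 = 536.73
[tube C] = 6.00 mM / 536.73 = 0.01118 mM = 11.2 μM

11.2 μM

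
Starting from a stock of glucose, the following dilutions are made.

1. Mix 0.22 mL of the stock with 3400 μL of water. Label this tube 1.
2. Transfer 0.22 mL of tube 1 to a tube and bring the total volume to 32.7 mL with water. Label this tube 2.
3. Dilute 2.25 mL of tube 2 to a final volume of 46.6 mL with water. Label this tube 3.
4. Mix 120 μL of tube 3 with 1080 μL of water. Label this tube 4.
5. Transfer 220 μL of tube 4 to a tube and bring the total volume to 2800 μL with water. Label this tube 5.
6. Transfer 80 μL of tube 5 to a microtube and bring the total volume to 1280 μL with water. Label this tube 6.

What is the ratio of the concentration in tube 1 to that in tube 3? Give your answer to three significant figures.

3.08 × 10^3

Step 1: 0.22 mL + 3400 μL = 3.62 mL total → factor 3.62/0.22 = 16.455
Step 2: 0.22 mL brought to 32.7 mL → factor 32.7/0.22 = 148.64
Step 3: 2.25 mL brought to 46.6 mL → factor 46.6/2.25 = 20.711
Dilution factor to tube 1 = 16.455; to tube 3 = 50654
[tube 1]/[tube 3] = (factor to tube 3)/(factor to tube 1) = 50654/16.455 = 3.08 × 10^3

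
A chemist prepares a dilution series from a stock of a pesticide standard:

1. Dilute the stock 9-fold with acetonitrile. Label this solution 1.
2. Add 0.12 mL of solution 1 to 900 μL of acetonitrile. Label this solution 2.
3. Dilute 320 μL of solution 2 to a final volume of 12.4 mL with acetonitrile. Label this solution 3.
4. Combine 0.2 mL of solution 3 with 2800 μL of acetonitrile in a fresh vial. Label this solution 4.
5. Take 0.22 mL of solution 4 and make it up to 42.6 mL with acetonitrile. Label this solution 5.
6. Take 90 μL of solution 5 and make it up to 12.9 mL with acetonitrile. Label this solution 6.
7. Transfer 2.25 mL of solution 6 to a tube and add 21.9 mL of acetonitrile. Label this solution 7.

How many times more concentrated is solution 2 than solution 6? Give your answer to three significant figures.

1.61 × 10^7

Step 1: 9-fold → factor 9
Step 2: 0.12 mL + 900 μL = 1.02 mL total → factor 1.02/0.12 = 8.5
Step 3: 320 μL brought to 12.4 mL → factor 12400/320 = 38.75
Step 4: 0.2 mL + 2800 μL = 3 mL total → factor 3/0.2 = 15
Step 5: 0.22 mL brought to 42.6 mL → factor 42.6/0.22 = 193.64
Step 6: 90 μL brought to 12.9 mL → factor 12900/90 = 143.33
Dilution factor to solution 2 = 76.5; to solution 6 = 1.2341 × 10^9
[solution 2]/[solution 6] = (factor to solution 6)/(factor to solution 2) = 1.2341 × 10^9/76.5 = 1.61 × 10^7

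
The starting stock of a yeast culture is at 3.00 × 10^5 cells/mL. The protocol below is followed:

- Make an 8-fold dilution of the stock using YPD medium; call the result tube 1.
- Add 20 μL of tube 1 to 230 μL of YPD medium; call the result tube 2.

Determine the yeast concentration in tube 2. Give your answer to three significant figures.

Step 1: 8-fold → factor 8
Step 2: 20 μL + 230 μL = 250 μL total → factor 250/20 = 12.5
Overall dilution factor = 8 × 12.5 = 100
Final = 3.00 × 10^5 cells/mL / 100 = 3.00 × 10^3 cells/mL

3.00 × 10^3 cells/mL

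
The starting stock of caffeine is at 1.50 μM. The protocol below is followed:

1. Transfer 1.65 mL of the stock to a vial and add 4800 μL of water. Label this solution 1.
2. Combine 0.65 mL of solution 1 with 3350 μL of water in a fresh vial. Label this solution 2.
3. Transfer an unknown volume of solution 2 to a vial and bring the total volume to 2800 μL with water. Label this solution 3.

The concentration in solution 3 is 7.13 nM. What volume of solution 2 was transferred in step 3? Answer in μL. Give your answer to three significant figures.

320 μL

Step 1: 1.65 mL + 4800 μL = 6.45 mL total → factor 6.45/1.65 = 3.9091
Step 2: 0.65 mL + 3350 μL = 4 mL total → factor 4/0.65 = 6.1538
Step 3: v brought to 2800 μL → factor = 2800 μL/v
Product of known-step factors = 24.056
Overall factor = 1.50 μM / (7.13 nM) = 210.38
Step-3 factor = 210.38 / 24.056 = 8.7454
v = 2800 μL / 8.7454 = 320 μL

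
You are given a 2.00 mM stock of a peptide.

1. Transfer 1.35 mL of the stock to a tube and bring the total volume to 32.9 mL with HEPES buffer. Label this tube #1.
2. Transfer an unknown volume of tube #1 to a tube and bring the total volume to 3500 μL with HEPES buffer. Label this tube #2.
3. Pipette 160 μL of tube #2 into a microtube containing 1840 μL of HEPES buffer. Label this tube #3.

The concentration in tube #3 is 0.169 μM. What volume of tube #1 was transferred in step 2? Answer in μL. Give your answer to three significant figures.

Step 1: 1.35 mL brought to 32.9 mL → factor 32.9/1.35 = 24.37
Step 2: v brought to 3500 μL → factor = 3500 μL/v
Step 3: 160 μL + 1840 μL = 2000 μL total → factor 2000/160 = 12.5
Product of known-step factors = 304.63
Overall factor = 2.00 mM / (0.169 μM) = 11834
Step-2 factor = 11834 / 304.63 = 38.848
v = 3500 μL / 38.848 = 90.1 μL

90.1 μL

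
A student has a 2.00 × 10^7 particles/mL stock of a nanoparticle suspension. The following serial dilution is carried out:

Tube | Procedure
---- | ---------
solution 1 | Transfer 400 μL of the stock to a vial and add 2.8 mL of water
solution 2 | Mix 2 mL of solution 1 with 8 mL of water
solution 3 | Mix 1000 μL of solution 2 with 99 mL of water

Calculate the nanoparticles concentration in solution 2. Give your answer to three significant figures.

Step 1: 400 μL + 2.8 mL = 3200 μL total → factor 3200/400 = 8
Step 2: 2 mL + 8 mL = 10 mL total → factor 10/2 = 5
Dilution factor through solution 2 = 8 × 5 = 40
[solution 2] = 2.00 × 10^7 particles/mL / 40 = 5.00 × 10^5 particles/mL

5.00 × 10^5 particles/mL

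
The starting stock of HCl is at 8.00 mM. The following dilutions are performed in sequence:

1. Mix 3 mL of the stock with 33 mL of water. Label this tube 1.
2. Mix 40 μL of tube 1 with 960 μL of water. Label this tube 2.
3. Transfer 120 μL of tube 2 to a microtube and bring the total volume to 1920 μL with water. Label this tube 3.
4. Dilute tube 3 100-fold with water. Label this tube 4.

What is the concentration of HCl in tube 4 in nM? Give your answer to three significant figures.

16.7 nM

Step 1: 3 mL + 33 mL = 36 mL total → factor 36/3 = 12
Step 2: 40 μL + 960 μL = 1000 μL total → factor 1000/40 = 25
Step 3: 120 μL brought to 1920 μL → factor 1920/120 = 16
Step 4: 100-fold → factor 100
Overall dilution factor = 12 × 25 × 16 × 100 = 4.8 × 10^5
Final = 8.00 mM / 4.8 × 10^5 = 1.667 × 10^-5 mM = 16.7 nM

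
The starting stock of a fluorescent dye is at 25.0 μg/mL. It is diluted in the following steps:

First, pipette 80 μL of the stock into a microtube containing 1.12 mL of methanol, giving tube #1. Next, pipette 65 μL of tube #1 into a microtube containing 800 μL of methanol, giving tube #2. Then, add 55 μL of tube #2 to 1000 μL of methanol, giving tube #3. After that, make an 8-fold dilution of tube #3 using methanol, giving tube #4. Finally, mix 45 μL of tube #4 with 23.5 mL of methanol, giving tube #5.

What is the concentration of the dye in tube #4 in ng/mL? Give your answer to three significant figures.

0.816 ng/mL

Step 1: 80 μL + 1.12 mL = 1200 μL total → factor 1200/80 = 15
Step 2: 65 μL + 800 μL = 865 μL total → factor 865/65 = 13.308
Step 3: 55 μL + 1000 μL = 1055 μL total → factor 1055/55 = 19.182
Step 4: 8-fold → factor 8
Dilution factor through tube #4 = 15 × 13.308 × 19.182 × 8 = 30632
[tube #4] = 25.0 μg/mL / 30632 = 0.0008161 μg/mL = 0.816 ng/mL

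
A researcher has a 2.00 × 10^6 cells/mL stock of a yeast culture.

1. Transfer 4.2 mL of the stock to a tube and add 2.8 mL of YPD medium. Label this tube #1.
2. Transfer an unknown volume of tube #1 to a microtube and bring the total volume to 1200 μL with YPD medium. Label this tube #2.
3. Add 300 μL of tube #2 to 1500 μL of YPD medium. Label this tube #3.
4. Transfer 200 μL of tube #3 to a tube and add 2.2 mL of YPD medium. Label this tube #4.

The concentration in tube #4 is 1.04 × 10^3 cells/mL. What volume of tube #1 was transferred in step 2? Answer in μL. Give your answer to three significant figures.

74.9 μL

Step 1: 4.2 mL + 2.8 mL = 7 mL total → factor 7/4.2 = 1.6667
Step 2: v brought to 1200 μL → factor = 1200 μL/v
Step 3: 300 μL + 1500 μL = 1800 μL total → factor 1800/300 = 6
Step 4: 200 μL + 2.2 mL = 2400 μL total → factor 2400/200 = 12
Product of known-step factors = 120
Overall factor = 2.00 × 10^6 cells/mL / (1.04 × 10^3 cells/mL) = 1923.1
Step-2 factor = 1923.1 / 120 = 16.026
v = 1200 μL / 16.026 = 74.9 μL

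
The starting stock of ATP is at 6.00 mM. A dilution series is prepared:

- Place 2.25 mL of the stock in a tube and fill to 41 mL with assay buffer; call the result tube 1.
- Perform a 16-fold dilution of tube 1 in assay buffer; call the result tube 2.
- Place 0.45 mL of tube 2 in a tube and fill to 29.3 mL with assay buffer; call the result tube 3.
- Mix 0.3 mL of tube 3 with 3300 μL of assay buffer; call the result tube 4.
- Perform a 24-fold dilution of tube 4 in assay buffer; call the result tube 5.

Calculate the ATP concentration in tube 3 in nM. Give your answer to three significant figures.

Step 1: 2.25 mL brought to 41 mL → factor 41/2.25 = 18.222
Step 2: 16-fold → factor 16
Step 3: 0.45 mL brought to 29.3 mL → factor 29.3/0.45 = 65.111
Dilution factor through tube 3 = 18.222 × 16 × 65.111 = 18984
[tube 3] = 6.00 mM / 18984 = 0.0003161 mM = 316 nM

316 nM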